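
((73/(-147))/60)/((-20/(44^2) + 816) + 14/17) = -0.00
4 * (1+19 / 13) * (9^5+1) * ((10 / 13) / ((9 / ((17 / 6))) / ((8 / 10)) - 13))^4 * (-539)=-54442029300736000000 / 3298148936453293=-16506.84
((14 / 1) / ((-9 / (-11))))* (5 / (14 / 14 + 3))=385 / 18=21.39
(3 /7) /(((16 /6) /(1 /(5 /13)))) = 117 /280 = 0.42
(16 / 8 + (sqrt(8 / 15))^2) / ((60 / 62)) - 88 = -19211 / 225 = -85.38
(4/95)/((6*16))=1/2280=0.00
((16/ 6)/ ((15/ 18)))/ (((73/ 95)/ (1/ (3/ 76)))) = 23104/ 219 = 105.50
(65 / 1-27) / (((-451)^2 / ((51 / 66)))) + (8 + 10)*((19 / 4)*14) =2678181290 / 2237411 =1197.00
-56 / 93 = -0.60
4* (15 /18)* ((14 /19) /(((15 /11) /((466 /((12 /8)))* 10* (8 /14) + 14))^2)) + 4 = 683314496764 /161595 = 4228562.13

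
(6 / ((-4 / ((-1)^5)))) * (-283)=-849 / 2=-424.50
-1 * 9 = -9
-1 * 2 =-2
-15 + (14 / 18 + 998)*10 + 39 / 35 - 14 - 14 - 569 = 2953721 / 315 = 9376.89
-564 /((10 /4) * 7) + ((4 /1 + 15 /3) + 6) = -603 /35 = -17.23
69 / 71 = 0.97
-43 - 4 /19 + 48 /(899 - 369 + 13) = -148297 /3439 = -43.12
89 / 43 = 2.07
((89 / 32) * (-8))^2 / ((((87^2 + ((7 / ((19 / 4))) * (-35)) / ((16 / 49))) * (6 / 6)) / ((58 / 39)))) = 4364471 / 43932642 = 0.10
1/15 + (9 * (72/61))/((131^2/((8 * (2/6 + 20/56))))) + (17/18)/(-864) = 39312536513/569805606720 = 0.07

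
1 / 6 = 0.17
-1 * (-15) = 15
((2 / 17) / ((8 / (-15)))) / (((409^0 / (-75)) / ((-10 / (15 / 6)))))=-66.18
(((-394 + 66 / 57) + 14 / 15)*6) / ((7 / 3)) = -670164 / 665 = -1007.77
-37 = -37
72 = 72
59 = 59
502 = 502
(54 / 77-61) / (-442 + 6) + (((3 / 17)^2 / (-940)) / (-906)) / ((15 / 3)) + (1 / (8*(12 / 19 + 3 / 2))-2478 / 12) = -57532143054098701 / 278871983497800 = -206.30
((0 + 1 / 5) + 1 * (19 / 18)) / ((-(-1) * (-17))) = -113 / 1530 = -0.07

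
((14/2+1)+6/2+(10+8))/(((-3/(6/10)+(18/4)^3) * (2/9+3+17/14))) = 29232/385151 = 0.08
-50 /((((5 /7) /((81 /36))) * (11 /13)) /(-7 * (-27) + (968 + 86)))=-231367.50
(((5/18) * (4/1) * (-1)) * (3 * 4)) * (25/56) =-125/21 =-5.95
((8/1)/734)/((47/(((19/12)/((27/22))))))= 418/1397169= 0.00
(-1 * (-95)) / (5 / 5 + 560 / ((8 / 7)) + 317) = 95 / 808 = 0.12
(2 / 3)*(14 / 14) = 2 / 3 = 0.67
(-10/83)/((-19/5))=50/1577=0.03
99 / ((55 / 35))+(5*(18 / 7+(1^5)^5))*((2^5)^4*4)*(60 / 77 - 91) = -3642228702043 / 539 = -6757381636.44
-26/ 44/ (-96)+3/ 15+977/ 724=2973317/ 1911360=1.56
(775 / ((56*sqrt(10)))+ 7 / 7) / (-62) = -5*sqrt(10) / 224 - 1 / 62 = -0.09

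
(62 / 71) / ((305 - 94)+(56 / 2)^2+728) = 62 / 122333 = 0.00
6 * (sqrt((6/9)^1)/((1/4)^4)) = 512 * sqrt(6) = 1254.14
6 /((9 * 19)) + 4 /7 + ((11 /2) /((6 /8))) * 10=9834 /133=73.94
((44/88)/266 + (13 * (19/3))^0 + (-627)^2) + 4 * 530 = 210273001/532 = 395250.00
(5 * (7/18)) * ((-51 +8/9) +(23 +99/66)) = -16135/324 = -49.80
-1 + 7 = 6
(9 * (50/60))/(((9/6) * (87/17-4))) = 85/19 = 4.47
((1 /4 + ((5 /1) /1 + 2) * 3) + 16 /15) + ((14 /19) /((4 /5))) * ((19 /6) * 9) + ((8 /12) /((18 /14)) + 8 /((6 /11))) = 17213 /270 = 63.75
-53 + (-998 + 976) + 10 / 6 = -220 / 3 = -73.33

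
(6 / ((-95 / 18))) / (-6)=18 / 95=0.19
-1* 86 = -86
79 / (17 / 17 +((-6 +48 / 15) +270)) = 395 / 1341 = 0.29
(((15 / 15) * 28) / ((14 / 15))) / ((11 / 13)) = 390 / 11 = 35.45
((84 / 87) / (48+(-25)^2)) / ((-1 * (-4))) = 7 / 19517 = 0.00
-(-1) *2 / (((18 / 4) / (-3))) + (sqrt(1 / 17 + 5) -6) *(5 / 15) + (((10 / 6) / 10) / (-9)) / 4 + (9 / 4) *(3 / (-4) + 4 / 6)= -1523 / 432 + sqrt(1462) / 51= -2.78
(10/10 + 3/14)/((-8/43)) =-731/112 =-6.53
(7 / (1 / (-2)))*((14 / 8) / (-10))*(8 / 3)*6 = 196 / 5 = 39.20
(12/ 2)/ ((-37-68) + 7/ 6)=-36/ 623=-0.06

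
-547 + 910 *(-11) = -10557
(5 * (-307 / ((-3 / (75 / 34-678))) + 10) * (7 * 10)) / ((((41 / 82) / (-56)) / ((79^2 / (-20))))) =-14378974043140 / 17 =-845822002537.65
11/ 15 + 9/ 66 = 287/ 330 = 0.87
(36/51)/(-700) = -3/2975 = -0.00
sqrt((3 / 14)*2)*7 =sqrt(21) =4.58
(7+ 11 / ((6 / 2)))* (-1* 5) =-160 / 3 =-53.33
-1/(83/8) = -8/83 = -0.10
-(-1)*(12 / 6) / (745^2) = 2 / 555025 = 0.00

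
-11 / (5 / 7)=-77 / 5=-15.40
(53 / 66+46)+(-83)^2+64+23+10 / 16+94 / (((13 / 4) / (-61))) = 18049301 / 3432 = 5259.12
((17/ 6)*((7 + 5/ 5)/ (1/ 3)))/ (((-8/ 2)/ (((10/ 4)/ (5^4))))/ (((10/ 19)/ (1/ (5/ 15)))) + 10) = -34/ 2845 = -0.01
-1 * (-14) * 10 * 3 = 420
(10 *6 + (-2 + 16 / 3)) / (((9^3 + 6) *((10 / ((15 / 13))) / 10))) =190 / 1911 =0.10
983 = 983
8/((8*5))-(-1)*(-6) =-5.80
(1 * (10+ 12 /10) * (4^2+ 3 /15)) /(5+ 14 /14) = 756 /25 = 30.24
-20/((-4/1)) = 5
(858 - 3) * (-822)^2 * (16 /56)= 1155419640 /7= 165059948.57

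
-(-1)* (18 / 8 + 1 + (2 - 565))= -2239 / 4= -559.75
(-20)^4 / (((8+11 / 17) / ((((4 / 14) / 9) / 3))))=5440000 / 27783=195.80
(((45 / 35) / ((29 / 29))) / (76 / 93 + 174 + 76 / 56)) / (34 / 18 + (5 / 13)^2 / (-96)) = 81476928 / 21070984319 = 0.00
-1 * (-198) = 198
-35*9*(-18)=5670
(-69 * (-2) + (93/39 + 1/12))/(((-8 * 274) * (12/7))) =-153391/4103424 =-0.04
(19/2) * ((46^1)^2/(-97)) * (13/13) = -20102/97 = -207.24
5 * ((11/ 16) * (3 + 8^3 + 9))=7205/ 4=1801.25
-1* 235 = -235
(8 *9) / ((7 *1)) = 72 / 7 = 10.29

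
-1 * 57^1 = -57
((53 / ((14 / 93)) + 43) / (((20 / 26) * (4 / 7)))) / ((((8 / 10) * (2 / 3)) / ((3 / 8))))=647127 / 1024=631.96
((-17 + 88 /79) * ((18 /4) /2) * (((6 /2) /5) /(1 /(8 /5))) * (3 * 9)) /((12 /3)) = -182979 /790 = -231.62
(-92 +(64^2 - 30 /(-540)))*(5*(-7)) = -2522555 /18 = -140141.94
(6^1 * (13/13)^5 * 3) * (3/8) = 27/4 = 6.75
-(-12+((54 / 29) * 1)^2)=7176 / 841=8.53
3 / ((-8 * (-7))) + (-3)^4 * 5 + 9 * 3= 24195 / 56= 432.05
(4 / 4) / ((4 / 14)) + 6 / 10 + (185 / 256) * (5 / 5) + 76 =103453 / 1280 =80.82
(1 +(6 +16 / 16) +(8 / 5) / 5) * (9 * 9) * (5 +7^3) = 5863104 / 25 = 234524.16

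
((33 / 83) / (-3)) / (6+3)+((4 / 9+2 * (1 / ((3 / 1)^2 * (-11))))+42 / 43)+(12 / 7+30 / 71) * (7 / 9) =76469497 / 25086501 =3.05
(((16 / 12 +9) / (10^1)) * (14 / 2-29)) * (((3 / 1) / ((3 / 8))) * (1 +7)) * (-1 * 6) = 43648 / 5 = 8729.60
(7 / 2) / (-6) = -7 / 12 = -0.58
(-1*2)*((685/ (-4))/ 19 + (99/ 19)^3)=-3633911/ 13718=-264.90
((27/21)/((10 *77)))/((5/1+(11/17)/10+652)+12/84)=153/60219929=0.00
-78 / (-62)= 39 / 31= 1.26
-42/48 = -0.88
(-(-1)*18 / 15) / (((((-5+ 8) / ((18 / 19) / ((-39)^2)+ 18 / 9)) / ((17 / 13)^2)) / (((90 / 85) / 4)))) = 982872 / 2713295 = 0.36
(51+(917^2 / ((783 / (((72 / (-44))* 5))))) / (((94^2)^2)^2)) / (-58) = -148756155916868643811 / 169173667513306376448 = -0.88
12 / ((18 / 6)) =4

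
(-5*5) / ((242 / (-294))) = 3675 / 121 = 30.37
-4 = -4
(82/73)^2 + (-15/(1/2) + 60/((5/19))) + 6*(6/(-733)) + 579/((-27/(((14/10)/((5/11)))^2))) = -92676607879/21972133125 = -4.22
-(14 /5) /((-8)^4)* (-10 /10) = 7 /10240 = 0.00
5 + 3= 8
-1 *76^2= -5776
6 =6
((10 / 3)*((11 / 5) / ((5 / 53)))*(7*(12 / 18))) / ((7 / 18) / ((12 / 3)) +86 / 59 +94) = 7704928 / 2029585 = 3.80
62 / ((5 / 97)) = 6014 / 5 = 1202.80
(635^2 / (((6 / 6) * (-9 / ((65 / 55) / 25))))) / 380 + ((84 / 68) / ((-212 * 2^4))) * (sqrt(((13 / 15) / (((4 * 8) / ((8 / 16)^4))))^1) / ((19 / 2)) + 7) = -3024086167 / 542329920 - 7 * sqrt(390) / 87649280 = -5.58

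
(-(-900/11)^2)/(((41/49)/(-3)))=119070000/4961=24001.21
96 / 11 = 8.73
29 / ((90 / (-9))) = -29 / 10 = -2.90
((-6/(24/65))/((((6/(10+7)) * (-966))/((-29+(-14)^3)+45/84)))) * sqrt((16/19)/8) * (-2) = 85780045 * sqrt(38)/6166944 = 85.74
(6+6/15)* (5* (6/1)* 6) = 1152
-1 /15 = -0.07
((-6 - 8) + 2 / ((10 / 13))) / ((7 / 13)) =-741 / 35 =-21.17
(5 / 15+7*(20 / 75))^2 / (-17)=-121 / 425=-0.28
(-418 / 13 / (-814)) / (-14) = -0.00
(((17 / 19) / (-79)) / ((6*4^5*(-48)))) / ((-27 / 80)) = -0.00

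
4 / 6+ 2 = 2.67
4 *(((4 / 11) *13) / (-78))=-8 / 33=-0.24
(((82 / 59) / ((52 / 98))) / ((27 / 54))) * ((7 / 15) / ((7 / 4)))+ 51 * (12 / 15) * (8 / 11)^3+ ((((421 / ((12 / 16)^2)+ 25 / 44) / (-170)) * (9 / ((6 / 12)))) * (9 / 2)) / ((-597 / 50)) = 1947069702587 / 41443522692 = 46.98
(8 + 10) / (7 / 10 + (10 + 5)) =180 / 157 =1.15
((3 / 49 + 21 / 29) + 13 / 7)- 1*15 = -17560 / 1421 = -12.36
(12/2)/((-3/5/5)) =-50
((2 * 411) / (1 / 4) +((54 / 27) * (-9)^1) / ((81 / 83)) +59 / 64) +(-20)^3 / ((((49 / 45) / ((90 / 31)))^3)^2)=-20311785724637820682382006605 / 7075695364223435643456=-2870641.64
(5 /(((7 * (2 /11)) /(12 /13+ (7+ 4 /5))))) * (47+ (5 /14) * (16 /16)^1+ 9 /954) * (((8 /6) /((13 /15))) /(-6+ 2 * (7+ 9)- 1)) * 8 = 250520688 /313495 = 799.12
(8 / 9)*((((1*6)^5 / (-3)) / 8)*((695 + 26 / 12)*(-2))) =401568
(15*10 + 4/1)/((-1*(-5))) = 154/5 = 30.80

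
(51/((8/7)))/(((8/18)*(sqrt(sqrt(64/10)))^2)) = 3213*sqrt(10)/256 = 39.69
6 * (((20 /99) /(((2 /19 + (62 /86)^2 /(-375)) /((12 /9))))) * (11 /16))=10.70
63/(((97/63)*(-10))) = -3969/970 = -4.09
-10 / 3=-3.33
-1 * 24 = -24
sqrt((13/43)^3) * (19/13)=19 * sqrt(559)/1849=0.24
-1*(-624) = 624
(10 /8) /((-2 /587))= -366.88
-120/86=-1.40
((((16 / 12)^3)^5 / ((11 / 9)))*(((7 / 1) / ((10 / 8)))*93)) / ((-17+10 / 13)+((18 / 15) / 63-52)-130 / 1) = -84812719194112 / 527215866903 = -160.87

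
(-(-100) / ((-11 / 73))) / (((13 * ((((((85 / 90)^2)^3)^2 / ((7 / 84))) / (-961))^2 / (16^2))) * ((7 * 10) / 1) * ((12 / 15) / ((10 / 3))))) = -6683069682921420769141110822936772608000 / 339788119985926516548147621238121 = -19668344.15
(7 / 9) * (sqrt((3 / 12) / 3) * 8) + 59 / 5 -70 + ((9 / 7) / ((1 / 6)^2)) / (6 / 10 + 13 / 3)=-63219 / 1295 + 28 * sqrt(3) / 27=-47.02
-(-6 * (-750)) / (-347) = 4500 / 347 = 12.97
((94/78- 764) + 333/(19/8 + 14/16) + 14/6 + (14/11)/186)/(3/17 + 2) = -11443159/37851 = -302.32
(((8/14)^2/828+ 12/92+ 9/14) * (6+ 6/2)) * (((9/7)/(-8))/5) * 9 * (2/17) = -254259/1072904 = -0.24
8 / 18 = 4 / 9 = 0.44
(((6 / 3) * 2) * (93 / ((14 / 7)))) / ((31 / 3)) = 18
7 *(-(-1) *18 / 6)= 21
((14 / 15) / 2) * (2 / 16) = 7 / 120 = 0.06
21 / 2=10.50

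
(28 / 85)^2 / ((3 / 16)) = 12544 / 21675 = 0.58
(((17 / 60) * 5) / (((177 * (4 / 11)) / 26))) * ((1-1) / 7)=0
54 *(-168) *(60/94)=-272160/47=-5790.64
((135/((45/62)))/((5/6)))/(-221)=-1116/1105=-1.01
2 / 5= 0.40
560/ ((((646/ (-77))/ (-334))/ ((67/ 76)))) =120617420/ 6137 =19654.13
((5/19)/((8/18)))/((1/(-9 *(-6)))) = 1215/38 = 31.97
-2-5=-7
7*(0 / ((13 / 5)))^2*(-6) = 0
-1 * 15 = -15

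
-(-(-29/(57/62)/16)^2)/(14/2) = 808201/1455552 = 0.56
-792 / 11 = -72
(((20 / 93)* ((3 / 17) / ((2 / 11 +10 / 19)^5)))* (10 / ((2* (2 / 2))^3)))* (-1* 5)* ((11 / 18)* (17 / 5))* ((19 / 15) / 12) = -416723239951205 / 1426412962013184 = -0.29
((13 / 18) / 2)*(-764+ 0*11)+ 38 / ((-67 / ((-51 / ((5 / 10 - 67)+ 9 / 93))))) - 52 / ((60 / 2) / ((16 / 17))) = -58653366557 / 211016835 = -277.96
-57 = -57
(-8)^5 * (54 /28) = -442368 /7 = -63195.43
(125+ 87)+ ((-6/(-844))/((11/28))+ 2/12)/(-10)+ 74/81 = 800489849/3760020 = 212.90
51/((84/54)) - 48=-213/14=-15.21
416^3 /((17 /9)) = 647921664 /17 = 38113039.06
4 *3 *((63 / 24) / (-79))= -63 / 158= -0.40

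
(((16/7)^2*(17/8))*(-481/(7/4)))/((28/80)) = -20933120/2401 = -8718.50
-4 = -4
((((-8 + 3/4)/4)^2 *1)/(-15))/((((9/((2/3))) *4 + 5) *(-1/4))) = 841/56640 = 0.01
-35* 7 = -245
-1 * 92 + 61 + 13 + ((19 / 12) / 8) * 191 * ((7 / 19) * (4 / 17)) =-6007 / 408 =-14.72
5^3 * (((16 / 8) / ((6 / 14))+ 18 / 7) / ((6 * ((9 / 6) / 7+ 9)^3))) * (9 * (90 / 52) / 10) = 931000 / 3100773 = 0.30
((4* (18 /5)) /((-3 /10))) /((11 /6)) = -288 /11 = -26.18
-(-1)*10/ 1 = 10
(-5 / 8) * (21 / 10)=-21 / 16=-1.31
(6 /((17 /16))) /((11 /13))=1248 /187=6.67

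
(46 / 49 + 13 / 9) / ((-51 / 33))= -11561 / 7497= -1.54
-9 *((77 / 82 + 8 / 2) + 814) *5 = -3021885 / 82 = -36852.26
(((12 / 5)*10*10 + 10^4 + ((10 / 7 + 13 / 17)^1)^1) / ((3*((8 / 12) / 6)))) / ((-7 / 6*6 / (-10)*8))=18282315 / 3332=5486.89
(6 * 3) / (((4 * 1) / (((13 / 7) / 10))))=117 / 140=0.84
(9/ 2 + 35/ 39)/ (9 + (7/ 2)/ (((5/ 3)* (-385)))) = 115775/ 192933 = 0.60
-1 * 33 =-33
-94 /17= -5.53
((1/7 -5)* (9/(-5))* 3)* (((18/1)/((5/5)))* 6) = 99144/35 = 2832.69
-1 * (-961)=961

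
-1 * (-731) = 731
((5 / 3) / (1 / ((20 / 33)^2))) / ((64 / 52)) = 1625 / 3267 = 0.50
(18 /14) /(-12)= -3 /28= -0.11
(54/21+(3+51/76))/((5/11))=36531/2660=13.73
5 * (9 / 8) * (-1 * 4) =-45 / 2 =-22.50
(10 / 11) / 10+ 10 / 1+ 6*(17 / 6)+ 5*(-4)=78 / 11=7.09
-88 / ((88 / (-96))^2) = -1152 / 11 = -104.73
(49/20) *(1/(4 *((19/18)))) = 441/760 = 0.58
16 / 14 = 8 / 7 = 1.14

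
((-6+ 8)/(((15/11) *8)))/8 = 11/480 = 0.02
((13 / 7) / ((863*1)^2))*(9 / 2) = 117 / 10426766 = 0.00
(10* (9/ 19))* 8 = 720/ 19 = 37.89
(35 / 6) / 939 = 35 / 5634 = 0.01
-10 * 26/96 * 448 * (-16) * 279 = 5416320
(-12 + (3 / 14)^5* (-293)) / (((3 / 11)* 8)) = -23925319 / 4302592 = -5.56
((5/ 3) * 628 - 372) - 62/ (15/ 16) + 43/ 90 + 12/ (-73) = 4000123/ 6570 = 608.85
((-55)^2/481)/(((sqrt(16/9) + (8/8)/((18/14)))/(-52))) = -108900/703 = -154.91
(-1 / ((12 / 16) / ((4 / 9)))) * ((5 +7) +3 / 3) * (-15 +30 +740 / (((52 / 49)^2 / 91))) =-12440300 / 27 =-460751.85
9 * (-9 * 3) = -243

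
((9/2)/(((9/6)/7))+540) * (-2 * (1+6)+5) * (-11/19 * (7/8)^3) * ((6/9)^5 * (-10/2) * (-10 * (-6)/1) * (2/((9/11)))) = -194026525/1026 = -189109.67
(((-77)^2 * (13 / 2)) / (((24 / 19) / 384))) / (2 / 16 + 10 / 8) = 8520512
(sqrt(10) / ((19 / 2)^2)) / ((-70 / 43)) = -86 * sqrt(10) / 12635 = -0.02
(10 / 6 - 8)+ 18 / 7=-79 / 21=-3.76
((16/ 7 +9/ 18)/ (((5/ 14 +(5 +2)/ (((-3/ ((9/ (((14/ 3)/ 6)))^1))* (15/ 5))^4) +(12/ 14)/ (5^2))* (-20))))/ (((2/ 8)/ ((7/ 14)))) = -735/ 51502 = -0.01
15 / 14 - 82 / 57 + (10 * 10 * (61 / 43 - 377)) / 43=-1289311757 / 1475502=-873.81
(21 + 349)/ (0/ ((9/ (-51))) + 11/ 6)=2220/ 11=201.82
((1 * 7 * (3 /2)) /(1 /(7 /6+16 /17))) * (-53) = -1173.01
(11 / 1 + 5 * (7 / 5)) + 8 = 26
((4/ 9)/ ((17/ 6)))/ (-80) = -1/ 510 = -0.00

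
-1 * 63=-63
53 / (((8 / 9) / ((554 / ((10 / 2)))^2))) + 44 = 36601933 / 50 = 732038.66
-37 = -37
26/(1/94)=2444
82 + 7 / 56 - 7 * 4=433 / 8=54.12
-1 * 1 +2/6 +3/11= -13/33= -0.39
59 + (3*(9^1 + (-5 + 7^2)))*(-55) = -8686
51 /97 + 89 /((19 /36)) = 311757 /1843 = 169.16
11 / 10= 1.10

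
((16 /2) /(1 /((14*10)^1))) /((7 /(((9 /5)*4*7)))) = 8064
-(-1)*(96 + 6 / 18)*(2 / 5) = 578 / 15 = 38.53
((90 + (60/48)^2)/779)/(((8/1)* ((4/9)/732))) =2412855/99712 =24.20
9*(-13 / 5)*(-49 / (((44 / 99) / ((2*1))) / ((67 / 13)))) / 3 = 88641 / 10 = 8864.10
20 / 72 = 5 / 18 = 0.28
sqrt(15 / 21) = sqrt(35) / 7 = 0.85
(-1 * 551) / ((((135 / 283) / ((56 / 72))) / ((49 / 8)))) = -5502.57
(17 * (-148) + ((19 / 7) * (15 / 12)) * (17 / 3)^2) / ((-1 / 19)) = 11524963 / 252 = 45733.98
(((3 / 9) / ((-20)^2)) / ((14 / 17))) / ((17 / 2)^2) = 1 / 71400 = 0.00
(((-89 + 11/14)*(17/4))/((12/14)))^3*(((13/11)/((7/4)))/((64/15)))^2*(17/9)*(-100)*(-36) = -14255440592.15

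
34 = 34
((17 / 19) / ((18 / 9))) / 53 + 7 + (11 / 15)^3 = 50318759 / 6797250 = 7.40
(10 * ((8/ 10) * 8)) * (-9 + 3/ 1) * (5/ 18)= -320/ 3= -106.67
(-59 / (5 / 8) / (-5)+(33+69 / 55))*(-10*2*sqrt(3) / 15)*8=-467584*sqrt(3) / 825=-981.67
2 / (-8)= -1 / 4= -0.25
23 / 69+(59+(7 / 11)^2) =21685 / 363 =59.74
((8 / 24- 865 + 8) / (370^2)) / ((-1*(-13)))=-257 / 533910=-0.00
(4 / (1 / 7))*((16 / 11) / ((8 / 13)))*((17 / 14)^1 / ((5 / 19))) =16796 / 55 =305.38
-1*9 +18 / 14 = -54 / 7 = -7.71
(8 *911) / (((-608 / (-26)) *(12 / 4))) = 11843 / 114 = 103.89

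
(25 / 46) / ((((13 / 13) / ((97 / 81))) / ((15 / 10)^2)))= 2425 / 1656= 1.46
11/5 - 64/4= -69/5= -13.80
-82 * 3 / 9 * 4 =-328 / 3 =-109.33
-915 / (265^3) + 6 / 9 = 7443301 / 11165775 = 0.67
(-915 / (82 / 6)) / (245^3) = -549 / 120590225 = -0.00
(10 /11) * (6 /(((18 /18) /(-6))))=-32.73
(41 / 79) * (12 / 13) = 492 / 1027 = 0.48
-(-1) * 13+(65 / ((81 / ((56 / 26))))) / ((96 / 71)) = 27757 / 1944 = 14.28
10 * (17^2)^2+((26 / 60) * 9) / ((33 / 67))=91873971 / 110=835217.92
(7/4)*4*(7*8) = 392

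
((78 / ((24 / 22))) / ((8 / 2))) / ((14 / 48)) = 429 / 7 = 61.29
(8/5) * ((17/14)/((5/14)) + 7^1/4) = 206/25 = 8.24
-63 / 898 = -0.07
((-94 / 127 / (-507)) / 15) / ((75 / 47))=4418 / 72437625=0.00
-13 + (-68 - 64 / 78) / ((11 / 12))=-1145 / 13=-88.08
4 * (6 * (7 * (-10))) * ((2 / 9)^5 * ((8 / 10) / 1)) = -14336 / 19683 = -0.73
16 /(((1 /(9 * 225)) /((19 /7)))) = 615600 /7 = 87942.86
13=13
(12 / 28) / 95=3 / 665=0.00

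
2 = 2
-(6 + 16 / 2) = -14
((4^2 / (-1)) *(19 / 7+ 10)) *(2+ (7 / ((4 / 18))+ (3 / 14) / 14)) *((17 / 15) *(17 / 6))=-337922498 / 15435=-21893.26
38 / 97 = 0.39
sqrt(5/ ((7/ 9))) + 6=3 * sqrt(35)/ 7 + 6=8.54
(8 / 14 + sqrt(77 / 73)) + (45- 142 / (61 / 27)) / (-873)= 24515 / 41419 + sqrt(5621) / 73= 1.62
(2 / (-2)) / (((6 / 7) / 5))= -35 / 6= -5.83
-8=-8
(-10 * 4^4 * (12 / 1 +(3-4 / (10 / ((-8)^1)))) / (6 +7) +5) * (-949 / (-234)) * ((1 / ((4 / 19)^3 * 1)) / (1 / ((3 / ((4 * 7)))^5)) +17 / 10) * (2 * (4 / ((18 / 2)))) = -816091326174053 / 37174394880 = -21953.05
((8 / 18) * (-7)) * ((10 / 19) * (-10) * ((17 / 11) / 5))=9520 / 1881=5.06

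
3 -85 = -82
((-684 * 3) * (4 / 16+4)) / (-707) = 8721 / 707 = 12.34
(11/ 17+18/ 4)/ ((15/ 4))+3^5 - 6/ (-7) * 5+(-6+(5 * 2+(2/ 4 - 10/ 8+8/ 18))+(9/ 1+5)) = 266.35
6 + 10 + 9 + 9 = 34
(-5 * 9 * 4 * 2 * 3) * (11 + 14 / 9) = -13560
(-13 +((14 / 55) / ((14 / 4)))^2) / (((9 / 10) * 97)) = -26206 / 176055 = -0.15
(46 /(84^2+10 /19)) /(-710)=-437 /47596270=-0.00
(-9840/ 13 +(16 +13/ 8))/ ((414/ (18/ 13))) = -76887/ 31096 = -2.47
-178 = -178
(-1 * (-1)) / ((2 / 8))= 4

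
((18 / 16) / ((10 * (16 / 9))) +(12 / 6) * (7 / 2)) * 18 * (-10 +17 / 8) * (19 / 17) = -97398693 / 87040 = -1119.01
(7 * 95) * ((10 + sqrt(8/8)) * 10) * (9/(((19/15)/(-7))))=-3638250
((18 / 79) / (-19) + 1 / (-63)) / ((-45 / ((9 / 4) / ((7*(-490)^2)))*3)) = 0.00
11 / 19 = 0.58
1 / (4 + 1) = 1 / 5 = 0.20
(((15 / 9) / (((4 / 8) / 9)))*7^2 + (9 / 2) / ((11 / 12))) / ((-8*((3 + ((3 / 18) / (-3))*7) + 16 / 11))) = -36504 / 805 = -45.35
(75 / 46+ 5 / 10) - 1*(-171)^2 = -672494 / 23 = -29238.87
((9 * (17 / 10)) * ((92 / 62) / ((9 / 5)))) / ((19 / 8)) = 3128 / 589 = 5.31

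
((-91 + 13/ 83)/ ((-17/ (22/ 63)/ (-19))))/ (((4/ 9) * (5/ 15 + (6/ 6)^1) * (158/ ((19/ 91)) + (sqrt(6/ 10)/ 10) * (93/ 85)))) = -4900742391187500/ 61984471303900039 + 991994020875 * sqrt(15)/ 433891299127300273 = -0.08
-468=-468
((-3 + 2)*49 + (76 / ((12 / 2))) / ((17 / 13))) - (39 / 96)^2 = -2061739 / 52224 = -39.48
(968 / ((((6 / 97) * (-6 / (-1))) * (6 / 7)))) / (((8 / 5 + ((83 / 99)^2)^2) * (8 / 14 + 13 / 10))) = 102305787610950 / 131755662103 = 776.48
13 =13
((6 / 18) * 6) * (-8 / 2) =-8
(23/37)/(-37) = -23/1369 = -0.02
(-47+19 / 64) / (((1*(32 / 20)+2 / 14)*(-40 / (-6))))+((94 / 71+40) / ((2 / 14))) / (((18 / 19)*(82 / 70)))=191248421 / 745216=256.63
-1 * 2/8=-1/4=-0.25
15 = 15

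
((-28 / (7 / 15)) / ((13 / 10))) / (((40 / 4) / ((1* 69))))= -4140 / 13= -318.46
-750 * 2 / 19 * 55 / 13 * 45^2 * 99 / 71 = -16539187500 / 17537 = -943102.44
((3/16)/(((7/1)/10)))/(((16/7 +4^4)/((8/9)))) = 5/5424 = 0.00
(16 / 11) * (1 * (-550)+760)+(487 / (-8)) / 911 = 24482323 / 80168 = 305.39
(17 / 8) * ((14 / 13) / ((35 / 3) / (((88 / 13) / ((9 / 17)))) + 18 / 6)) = 44506 / 76089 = 0.58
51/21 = 2.43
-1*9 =-9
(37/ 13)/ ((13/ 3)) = 111/ 169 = 0.66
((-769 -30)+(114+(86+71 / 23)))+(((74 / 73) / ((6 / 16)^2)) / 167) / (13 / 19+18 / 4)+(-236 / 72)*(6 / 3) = -299505165533 / 497136789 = -602.46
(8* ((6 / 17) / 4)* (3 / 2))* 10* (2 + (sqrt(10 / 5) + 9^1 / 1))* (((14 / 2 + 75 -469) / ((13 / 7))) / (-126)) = 3870* sqrt(2) / 221 + 42570 / 221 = 217.39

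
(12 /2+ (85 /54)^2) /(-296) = -24721 /863136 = -0.03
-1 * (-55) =55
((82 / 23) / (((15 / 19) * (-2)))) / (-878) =779 / 302910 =0.00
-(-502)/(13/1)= 502/13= 38.62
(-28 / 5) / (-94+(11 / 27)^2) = 20412 / 342025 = 0.06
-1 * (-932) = 932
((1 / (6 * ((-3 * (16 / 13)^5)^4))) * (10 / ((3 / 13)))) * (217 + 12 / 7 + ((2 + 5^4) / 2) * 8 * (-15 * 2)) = -105.16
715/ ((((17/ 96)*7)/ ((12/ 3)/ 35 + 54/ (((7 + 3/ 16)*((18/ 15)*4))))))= 18560256/ 19159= 968.75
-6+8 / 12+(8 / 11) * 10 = 64 / 33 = 1.94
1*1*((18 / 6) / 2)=1.50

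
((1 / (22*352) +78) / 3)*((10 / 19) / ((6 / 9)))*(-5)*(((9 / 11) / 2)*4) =-135907425 / 809248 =-167.94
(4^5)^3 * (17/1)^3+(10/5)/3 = 15825880743938/3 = 5275293581312.67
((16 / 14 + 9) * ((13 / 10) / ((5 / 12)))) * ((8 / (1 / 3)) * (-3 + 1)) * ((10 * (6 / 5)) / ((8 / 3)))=-1196208 / 175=-6835.47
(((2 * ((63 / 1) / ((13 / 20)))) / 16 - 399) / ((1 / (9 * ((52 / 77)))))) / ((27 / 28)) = -26824 / 11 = -2438.55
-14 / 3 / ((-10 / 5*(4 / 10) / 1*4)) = 35 / 24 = 1.46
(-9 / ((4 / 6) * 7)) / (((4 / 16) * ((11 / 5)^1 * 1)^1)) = -270 / 77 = -3.51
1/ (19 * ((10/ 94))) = 47/ 95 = 0.49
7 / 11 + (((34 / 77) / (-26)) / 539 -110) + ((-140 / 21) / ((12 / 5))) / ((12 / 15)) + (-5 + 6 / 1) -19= -2541278351 / 19423404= -130.84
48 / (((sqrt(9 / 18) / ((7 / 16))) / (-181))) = -3801 * sqrt(2) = -5375.43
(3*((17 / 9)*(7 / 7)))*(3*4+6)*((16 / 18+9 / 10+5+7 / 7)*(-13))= -154921 / 15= -10328.07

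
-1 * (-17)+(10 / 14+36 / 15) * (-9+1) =-277 / 35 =-7.91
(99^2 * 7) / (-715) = -6237 / 65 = -95.95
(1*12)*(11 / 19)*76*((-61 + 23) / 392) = -2508 / 49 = -51.18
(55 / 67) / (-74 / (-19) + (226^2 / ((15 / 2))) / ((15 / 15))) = 15675 / 130113866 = 0.00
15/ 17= 0.88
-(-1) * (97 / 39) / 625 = 97 / 24375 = 0.00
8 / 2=4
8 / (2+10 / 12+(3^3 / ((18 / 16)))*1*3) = 48 / 449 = 0.11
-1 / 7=-0.14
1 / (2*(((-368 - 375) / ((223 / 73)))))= -223 / 108478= -0.00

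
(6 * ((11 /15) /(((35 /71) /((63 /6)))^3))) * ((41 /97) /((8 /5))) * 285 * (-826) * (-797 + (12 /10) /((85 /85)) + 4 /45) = 408193125482209221 /194000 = 2104088275681.49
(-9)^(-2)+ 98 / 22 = 4.47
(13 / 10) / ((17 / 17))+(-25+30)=63 / 10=6.30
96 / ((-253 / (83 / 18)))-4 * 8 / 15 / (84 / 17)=-2.18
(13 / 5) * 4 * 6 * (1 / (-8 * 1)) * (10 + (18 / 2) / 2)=-113.10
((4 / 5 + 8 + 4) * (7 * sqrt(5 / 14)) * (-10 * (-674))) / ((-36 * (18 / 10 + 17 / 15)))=-13480 * sqrt(70) / 33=-3417.63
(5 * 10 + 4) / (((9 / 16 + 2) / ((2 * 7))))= 12096 / 41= 295.02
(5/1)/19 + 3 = 3.26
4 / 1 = 4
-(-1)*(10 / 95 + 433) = 8229 / 19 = 433.11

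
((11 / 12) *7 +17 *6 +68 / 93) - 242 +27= -39377 / 372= -105.85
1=1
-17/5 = -3.40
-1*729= -729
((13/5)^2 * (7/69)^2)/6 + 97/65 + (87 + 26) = 1063048513/9283950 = 114.50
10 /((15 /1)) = 2 /3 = 0.67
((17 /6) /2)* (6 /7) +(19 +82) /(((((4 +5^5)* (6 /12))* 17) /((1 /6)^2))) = 581374 /478737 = 1.21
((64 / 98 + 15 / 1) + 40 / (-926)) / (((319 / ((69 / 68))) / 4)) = 0.20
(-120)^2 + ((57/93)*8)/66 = 14731276/1023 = 14400.07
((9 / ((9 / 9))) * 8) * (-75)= -5400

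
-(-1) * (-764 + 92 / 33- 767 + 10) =-50101 / 33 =-1518.21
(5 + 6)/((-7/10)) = -110/7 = -15.71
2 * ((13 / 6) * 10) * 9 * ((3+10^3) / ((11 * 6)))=65195 / 11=5926.82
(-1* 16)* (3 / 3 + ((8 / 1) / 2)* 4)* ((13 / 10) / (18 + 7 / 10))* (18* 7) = -2382.55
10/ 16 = 5/ 8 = 0.62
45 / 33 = 15 / 11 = 1.36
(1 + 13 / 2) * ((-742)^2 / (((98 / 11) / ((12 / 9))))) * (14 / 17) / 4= 127231.18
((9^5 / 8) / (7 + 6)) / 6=19683 / 208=94.63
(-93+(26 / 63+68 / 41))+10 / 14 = -233024 / 2583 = -90.21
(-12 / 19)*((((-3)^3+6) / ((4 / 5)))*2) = 630 / 19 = 33.16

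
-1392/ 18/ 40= -29/ 15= -1.93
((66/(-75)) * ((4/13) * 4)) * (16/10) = -2816/1625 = -1.73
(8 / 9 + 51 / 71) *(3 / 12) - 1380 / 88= -429613 / 28116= -15.28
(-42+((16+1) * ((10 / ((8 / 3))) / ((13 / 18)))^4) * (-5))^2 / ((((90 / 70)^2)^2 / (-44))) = -2342289715715344229427131 / 38058732518976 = -61544080968.74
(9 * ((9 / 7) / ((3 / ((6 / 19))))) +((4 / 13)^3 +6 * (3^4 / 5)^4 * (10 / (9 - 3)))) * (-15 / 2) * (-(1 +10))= 415084484085018 / 7305025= 56821774.61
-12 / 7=-1.71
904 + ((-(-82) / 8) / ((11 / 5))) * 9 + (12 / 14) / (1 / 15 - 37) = 80701139 / 85316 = 945.91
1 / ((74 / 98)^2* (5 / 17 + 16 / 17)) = 5831 / 4107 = 1.42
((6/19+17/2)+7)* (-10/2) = -3005/38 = -79.08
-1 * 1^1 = -1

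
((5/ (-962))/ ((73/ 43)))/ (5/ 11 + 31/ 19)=-44935/ 30618536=-0.00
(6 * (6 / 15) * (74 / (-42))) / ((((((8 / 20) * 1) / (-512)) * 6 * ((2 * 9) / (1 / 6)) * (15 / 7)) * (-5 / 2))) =-9472 / 6075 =-1.56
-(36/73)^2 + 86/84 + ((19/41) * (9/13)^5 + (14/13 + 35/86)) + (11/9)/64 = 33155208617709307/14064856887961152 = 2.36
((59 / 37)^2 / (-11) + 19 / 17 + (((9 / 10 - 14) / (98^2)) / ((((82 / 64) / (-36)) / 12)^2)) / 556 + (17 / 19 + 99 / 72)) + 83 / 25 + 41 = 25758510696408272417 / 545762039529152600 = 47.20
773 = 773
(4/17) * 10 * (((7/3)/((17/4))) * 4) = 4480/867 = 5.17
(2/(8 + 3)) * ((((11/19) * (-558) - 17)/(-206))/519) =6461/11172513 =0.00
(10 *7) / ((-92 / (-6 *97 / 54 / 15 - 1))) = 812 / 621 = 1.31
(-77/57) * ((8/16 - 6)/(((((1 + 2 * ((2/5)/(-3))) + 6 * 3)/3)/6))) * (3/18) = 12705/10678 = 1.19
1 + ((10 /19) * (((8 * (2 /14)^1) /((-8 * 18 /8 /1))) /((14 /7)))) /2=1187 /1197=0.99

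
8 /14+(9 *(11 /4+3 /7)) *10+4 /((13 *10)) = 286.67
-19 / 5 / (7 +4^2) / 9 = -19 / 1035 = -0.02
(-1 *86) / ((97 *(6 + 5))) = -86 / 1067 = -0.08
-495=-495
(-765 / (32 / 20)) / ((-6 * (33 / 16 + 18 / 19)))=1615 / 61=26.48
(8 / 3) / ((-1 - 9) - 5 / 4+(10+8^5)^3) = 32 / 422599130099289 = 0.00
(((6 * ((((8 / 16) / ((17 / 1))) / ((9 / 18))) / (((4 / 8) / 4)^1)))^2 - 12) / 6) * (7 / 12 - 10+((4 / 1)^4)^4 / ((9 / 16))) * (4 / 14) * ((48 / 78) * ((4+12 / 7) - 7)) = 213305255525480 / 184093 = 1158682054.86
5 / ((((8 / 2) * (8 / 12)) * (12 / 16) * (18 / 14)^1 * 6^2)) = 35 / 648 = 0.05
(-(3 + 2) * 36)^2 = 32400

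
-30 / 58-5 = -160 / 29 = -5.52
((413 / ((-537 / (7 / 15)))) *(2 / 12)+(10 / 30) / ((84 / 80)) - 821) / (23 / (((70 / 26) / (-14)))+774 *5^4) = -0.00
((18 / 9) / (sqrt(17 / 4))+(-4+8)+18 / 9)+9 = 15.97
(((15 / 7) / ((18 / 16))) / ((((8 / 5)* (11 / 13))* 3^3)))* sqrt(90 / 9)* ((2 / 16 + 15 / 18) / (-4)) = -7475* sqrt(10) / 598752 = -0.04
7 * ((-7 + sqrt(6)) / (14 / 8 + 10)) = -2.71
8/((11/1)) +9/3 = 41/11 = 3.73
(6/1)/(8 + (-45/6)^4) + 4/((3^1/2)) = 406312/152259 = 2.67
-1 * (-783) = 783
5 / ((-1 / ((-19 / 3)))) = 95 / 3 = 31.67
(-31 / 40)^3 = -29791 / 64000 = -0.47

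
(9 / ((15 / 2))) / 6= 1 / 5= 0.20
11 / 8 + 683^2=3731923 / 8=466490.38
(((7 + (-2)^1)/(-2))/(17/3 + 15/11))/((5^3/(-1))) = 33/11600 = 0.00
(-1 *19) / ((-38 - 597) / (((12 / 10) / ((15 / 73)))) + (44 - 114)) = 0.11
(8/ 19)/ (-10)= -4/ 95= -0.04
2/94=0.02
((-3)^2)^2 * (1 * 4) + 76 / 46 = 7490 / 23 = 325.65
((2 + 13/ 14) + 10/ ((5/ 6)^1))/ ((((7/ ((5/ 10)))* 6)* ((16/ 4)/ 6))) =209/ 784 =0.27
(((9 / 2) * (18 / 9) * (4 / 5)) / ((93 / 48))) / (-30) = -0.12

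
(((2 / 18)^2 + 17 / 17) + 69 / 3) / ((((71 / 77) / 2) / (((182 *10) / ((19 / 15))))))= 74835.21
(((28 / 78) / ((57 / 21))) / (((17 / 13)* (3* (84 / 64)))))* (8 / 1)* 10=17920 / 8721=2.05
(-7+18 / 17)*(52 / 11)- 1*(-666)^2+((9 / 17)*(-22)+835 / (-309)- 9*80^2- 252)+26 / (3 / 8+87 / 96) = -1187939654183 / 2369103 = -501430.14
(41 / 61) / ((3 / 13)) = 533 / 183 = 2.91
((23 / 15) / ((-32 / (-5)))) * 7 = 161 / 96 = 1.68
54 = 54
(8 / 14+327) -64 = 1845 / 7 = 263.57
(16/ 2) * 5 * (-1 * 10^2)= -4000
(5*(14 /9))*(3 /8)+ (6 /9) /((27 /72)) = 169 /36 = 4.69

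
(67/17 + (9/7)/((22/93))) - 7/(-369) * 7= 9186125/966042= 9.51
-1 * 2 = -2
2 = 2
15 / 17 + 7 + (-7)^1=15 / 17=0.88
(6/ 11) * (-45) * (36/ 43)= -20.55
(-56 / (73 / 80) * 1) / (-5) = 896 / 73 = 12.27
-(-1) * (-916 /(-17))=53.88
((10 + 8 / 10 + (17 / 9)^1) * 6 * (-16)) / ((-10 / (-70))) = -127904 / 15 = -8526.93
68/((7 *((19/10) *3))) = 680/399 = 1.70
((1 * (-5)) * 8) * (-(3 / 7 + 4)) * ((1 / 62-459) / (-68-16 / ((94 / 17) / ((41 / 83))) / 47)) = 26087527895 / 21828051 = 1195.14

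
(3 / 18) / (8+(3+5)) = 1 / 96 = 0.01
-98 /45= -2.18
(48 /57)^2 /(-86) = -128 /15523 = -0.01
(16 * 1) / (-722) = -8 / 361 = -0.02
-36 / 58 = -18 / 29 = -0.62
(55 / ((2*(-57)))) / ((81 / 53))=-2915 / 9234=-0.32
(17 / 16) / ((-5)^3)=-17 / 2000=-0.01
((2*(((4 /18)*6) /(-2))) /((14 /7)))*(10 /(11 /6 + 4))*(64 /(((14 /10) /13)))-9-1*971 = -81300 /49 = -1659.18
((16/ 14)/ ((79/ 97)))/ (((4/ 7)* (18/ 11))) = 1067/ 711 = 1.50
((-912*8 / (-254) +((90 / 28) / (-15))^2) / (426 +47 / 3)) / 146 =2148453 / 4815357400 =0.00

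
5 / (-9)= -5 / 9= -0.56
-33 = -33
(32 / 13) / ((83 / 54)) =1728 / 1079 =1.60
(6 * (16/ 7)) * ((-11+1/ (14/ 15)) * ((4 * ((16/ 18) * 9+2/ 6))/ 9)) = -222400/ 441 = -504.31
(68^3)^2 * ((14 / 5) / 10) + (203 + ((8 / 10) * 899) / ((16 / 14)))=27682895967.02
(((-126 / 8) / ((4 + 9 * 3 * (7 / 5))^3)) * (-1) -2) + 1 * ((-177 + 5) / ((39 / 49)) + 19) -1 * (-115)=-84.10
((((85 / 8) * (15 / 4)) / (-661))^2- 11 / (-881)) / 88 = 6353653769 / 34686577958912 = 0.00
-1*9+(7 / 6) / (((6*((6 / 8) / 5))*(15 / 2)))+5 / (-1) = -1120 / 81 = -13.83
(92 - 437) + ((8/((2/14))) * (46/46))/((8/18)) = -219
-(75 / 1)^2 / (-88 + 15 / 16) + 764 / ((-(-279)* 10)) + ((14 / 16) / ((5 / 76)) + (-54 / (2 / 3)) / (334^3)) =5660760537051121 / 72404360902440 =78.18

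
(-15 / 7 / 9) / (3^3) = -5 / 567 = -0.01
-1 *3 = -3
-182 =-182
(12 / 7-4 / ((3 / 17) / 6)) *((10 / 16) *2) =-1175 / 7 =-167.86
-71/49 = -1.45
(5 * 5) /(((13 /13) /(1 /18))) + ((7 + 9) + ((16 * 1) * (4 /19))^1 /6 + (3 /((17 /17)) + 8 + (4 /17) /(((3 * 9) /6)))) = 56207 /1938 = 29.00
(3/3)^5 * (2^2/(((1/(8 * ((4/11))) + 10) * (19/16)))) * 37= 75776/6289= 12.05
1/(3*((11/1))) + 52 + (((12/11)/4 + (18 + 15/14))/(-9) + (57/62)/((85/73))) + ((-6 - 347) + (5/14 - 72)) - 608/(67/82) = -8290527293/7414890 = -1118.09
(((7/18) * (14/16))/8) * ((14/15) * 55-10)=1519/864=1.76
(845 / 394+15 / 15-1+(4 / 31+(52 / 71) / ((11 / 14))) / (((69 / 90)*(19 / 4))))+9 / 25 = 291392230897 / 104215038950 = 2.80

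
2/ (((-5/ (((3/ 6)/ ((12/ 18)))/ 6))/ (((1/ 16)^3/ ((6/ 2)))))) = -1/ 245760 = -0.00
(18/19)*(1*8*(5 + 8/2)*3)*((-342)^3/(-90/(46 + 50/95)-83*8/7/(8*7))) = 177283910539008/78581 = 2256065849.75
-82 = -82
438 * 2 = 876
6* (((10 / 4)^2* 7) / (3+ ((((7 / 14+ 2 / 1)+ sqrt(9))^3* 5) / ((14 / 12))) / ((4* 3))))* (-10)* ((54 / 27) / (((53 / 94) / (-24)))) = 1326528000 / 370523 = 3580.15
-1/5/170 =-0.00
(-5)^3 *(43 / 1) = -5375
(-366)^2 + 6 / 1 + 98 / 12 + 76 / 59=47425895 / 354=133971.45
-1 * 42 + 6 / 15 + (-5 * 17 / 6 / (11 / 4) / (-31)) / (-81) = -17236354 / 414315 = -41.60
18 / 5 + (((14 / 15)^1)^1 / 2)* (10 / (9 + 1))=4.07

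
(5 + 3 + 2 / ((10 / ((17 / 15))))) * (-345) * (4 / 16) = -14191 / 20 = -709.55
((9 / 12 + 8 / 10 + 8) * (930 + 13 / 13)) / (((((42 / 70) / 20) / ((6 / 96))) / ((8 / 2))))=889105 / 12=74092.08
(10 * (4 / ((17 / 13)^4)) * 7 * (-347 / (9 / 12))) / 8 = -1387493380 / 250563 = -5537.50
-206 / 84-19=-901 / 42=-21.45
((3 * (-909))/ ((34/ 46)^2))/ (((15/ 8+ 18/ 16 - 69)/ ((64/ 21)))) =5129184/ 22253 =230.49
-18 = -18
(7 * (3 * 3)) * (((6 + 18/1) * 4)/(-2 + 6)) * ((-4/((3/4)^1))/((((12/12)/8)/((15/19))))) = -967680/19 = -50930.53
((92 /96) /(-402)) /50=-23 /482400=-0.00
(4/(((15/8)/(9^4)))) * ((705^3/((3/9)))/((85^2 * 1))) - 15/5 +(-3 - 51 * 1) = 588541838919/289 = 2036476951.28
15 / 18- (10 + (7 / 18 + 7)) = -149 / 9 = -16.56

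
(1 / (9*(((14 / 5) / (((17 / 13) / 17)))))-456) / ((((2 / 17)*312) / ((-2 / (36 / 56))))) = 12697691 / 328536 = 38.65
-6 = -6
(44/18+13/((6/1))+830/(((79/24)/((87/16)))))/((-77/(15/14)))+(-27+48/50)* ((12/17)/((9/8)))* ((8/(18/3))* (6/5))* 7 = -4479255667/22159500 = -202.14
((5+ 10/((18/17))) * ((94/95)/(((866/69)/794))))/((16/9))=16737123/32908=508.60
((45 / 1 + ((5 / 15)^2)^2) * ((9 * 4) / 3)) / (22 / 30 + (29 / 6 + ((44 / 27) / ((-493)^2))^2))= 232609847685889680 / 2397233962388341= 97.03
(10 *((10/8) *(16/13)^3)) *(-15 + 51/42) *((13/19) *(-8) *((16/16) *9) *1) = 355737600/22477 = 15826.74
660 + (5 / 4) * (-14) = 1285 / 2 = 642.50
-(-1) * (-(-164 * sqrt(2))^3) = 8821888 * sqrt(2) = 12476033.66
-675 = -675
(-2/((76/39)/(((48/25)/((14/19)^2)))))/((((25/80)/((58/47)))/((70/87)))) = -94848/8225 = -11.53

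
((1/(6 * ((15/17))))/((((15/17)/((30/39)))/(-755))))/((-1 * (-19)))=-43639/6669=-6.54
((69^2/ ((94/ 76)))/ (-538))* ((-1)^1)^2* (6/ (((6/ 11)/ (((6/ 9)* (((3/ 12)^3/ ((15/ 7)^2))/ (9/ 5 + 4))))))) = -5417489/ 175990560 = -0.03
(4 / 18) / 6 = 1 / 27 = 0.04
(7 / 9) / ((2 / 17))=119 / 18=6.61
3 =3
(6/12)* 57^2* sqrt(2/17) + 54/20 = 27/10 + 3249* sqrt(34)/34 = 559.90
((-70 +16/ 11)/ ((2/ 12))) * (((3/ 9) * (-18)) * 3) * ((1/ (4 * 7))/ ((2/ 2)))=20358/ 77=264.39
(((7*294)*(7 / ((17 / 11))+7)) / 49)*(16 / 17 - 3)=-288120 / 289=-996.96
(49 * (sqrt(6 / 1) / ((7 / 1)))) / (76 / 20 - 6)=-35 * sqrt(6) / 11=-7.79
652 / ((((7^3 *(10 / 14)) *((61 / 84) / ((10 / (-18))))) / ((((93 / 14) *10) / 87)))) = -404240 / 260043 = -1.55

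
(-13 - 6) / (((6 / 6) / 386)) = -7334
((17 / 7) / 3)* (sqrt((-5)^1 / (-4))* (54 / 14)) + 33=153* sqrt(5) / 98 + 33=36.49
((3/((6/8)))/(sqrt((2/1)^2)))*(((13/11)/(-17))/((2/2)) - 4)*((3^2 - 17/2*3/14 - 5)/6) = -46421/15708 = -2.96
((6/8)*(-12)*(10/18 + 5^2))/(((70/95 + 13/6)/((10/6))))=-43700/331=-132.02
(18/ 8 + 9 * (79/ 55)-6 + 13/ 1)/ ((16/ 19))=92701/ 3520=26.34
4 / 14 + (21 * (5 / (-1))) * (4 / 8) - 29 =-1137 / 14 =-81.21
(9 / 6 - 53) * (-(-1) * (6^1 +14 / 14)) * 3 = -2163 / 2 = -1081.50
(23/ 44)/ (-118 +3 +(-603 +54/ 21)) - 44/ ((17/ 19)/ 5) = -921074097/ 3745984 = -245.88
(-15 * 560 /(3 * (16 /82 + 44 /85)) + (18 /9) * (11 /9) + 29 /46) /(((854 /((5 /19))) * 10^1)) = -79921 /660744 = -0.12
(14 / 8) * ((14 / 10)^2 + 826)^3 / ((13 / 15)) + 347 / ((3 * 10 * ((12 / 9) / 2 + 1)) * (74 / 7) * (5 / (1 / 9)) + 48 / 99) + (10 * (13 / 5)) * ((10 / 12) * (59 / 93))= 17843853315346553819537 / 15569498221875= 1146077610.28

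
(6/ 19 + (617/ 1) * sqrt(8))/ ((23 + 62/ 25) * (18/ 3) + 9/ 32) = 1600/ 776017 + 987200 * sqrt(2)/ 122529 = 11.40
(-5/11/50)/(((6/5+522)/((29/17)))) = -0.00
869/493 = 1.76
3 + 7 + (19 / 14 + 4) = 215 / 14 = 15.36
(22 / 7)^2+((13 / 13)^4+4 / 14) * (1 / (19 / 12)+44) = 62620 / 931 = 67.26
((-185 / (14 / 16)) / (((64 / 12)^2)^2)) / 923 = -0.00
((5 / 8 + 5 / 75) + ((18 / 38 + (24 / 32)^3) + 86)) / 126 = 0.70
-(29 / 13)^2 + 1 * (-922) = -926.98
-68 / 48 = -17 / 12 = -1.42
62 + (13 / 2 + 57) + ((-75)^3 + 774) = -841951 / 2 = -420975.50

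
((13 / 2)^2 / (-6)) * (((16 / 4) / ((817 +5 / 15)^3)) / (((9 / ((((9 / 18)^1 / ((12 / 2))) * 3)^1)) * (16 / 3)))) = -0.00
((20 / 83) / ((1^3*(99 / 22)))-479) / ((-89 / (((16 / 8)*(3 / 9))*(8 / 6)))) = 2862184 / 598347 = 4.78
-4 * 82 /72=-41 /9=-4.56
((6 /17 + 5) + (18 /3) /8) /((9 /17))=415 /36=11.53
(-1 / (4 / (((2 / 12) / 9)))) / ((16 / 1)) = -1 / 3456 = -0.00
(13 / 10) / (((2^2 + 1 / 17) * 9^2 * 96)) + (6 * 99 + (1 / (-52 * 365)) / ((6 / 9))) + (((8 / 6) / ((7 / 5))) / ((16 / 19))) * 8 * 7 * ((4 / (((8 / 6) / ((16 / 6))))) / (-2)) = 1734607212761 / 5091802560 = 340.67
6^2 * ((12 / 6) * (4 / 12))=24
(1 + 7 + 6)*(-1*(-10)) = 140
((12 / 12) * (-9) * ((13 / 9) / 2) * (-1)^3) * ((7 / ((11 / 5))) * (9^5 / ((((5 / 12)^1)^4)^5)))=10300276067628408611266363392 / 209808349609375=49093737626770.57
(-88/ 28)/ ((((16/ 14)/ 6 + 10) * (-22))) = 3/ 214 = 0.01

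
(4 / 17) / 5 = 4 / 85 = 0.05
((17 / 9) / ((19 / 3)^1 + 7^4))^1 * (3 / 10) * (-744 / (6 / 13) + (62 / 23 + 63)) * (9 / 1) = -1088289 / 332212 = -3.28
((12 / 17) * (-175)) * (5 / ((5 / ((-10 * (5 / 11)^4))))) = 13125000 / 248897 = 52.73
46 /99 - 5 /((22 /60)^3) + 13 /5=-5891443 /59895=-98.36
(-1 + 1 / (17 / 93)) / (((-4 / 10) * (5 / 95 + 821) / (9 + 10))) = -6859 / 26520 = -0.26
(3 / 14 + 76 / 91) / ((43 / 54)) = 1.32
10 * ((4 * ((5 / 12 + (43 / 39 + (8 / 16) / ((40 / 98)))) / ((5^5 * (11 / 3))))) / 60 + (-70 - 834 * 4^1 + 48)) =-300121248573 / 8937500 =-33580.00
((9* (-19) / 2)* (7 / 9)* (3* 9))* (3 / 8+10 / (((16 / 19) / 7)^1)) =-599697 / 4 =-149924.25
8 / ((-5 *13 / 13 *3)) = -8 / 15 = -0.53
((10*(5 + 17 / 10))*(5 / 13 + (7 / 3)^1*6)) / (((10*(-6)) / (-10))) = 12529 / 78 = 160.63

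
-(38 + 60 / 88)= -851 / 22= -38.68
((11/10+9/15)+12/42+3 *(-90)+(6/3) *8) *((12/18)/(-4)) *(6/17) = 17641/1190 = 14.82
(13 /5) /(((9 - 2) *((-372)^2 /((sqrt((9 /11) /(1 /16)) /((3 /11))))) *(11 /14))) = 13 *sqrt(11) /951390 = 0.00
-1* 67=-67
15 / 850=3 / 170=0.02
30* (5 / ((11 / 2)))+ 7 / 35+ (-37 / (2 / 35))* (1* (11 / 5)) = -153673 / 110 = -1397.03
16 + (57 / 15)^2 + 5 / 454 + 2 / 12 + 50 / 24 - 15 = 401813 / 22700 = 17.70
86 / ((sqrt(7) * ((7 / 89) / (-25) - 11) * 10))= -19135 * sqrt(7) / 171374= -0.30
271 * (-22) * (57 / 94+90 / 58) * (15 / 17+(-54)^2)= -37530459.49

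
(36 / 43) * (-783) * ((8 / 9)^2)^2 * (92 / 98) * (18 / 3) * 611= -26708344832 / 18963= -1408445.12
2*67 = 134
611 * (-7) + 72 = -4205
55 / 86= 0.64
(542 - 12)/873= 530/873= 0.61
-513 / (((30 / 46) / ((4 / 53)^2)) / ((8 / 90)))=-27968 / 70225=-0.40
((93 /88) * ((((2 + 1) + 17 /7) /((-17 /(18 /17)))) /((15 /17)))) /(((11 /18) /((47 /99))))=-249147 /791945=-0.31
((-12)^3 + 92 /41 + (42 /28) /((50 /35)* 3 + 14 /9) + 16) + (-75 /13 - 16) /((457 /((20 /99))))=-30340853334469 /17748285984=-1709.51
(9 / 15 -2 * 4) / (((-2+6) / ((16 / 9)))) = -148 / 45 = -3.29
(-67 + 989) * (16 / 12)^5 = 944128 / 243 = 3885.30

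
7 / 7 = 1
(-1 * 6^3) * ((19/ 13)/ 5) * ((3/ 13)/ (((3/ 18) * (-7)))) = 73872/ 5915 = 12.49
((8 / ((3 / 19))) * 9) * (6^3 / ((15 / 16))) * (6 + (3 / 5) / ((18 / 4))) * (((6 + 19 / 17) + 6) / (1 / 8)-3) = 27917881344 / 425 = 65689132.57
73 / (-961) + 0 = -73 / 961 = -0.08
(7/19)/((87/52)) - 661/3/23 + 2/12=-699005/76038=-9.19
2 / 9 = 0.22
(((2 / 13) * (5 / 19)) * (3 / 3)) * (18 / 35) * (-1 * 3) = -108 / 1729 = -0.06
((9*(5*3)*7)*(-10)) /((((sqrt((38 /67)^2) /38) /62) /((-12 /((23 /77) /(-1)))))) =-36271897200 /23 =-1577039008.70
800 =800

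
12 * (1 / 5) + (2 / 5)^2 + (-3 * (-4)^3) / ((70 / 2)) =1408 / 175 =8.05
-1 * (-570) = 570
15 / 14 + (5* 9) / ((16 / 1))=435 / 112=3.88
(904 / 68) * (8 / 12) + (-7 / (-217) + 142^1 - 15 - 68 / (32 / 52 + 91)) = 84829582 / 627657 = 135.15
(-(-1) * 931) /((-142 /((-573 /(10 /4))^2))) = -611348598 /1775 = -344421.75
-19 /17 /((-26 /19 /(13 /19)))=19 /34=0.56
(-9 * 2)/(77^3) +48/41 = 1.17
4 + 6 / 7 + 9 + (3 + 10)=188 / 7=26.86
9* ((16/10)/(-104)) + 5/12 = 217/780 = 0.28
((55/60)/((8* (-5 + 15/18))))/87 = -11/34800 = -0.00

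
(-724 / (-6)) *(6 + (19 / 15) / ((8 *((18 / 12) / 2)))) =101179 / 135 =749.47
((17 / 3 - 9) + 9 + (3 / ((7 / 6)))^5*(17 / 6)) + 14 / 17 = 278605693 / 857157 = 325.03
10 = 10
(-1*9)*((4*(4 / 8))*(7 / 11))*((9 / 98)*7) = -81 / 11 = -7.36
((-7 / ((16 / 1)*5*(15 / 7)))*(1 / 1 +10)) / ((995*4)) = -539 / 4776000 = -0.00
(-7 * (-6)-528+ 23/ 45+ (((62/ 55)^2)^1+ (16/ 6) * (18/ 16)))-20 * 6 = -16368164/ 27225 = -601.22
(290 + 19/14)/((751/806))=1643837/5257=312.69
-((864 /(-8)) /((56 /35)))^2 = -18225 /4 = -4556.25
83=83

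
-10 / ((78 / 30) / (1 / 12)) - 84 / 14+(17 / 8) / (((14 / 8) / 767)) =252535 / 273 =925.04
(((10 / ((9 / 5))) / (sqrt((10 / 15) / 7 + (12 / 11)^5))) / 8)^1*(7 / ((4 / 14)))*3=148225*sqrt(1281489594) / 133141776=39.85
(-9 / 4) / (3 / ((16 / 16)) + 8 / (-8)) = -9 / 8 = -1.12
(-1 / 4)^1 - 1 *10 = -10.25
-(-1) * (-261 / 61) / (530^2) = -261 / 17134900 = -0.00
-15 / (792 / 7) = -35 / 264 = -0.13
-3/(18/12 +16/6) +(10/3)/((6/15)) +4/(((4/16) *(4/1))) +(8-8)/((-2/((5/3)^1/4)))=871/75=11.61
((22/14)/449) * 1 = 11/3143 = 0.00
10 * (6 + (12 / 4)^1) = 90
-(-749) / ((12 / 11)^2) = 90629 / 144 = 629.37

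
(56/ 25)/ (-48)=-7/ 150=-0.05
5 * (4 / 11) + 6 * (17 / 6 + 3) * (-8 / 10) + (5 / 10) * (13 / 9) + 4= -4249 / 198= -21.46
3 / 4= 0.75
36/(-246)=-6/41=-0.15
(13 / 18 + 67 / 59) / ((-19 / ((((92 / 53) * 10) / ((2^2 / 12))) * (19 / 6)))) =-453790 / 28143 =-16.12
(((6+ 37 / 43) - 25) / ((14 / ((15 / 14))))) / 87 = -975 / 61103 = -0.02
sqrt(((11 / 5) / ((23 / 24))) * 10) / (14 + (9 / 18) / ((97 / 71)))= 776 * sqrt(759) / 64101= 0.33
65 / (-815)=-0.08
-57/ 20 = -2.85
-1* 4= -4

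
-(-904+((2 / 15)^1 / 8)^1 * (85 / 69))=748495 / 828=903.98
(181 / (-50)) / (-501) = 181 / 25050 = 0.01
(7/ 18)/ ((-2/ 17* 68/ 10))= -35/ 72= -0.49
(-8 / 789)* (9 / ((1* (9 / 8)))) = -0.08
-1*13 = -13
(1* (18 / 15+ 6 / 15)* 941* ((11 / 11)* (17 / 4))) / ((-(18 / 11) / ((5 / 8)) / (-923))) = 162417541 / 72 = 2255799.18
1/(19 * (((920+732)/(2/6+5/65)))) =4/306033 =0.00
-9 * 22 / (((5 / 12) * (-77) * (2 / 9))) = 27.77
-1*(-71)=71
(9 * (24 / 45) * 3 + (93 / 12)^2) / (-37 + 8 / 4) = -851 / 400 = -2.13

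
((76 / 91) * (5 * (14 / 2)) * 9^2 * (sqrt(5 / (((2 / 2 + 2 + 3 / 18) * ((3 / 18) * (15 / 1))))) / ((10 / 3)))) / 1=972 * sqrt(57) / 13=564.50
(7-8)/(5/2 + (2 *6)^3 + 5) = -2/3471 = -0.00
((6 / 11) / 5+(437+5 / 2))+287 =79927 / 110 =726.61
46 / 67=0.69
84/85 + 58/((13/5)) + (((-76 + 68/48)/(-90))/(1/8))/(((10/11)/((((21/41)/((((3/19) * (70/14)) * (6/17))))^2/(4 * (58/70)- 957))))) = 14023861817024557/602656129319400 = 23.27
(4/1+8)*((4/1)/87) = 16/29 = 0.55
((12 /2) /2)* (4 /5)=12 /5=2.40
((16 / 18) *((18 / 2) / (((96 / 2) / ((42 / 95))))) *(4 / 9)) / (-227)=-28 / 194085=-0.00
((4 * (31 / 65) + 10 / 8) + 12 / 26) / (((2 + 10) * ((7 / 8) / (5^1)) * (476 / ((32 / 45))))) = 3764 / 1461915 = 0.00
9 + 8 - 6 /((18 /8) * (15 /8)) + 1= 746 /45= 16.58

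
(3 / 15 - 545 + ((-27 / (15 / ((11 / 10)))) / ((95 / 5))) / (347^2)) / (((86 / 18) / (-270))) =15143488359777 / 491870765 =30787.53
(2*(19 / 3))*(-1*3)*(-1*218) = 8284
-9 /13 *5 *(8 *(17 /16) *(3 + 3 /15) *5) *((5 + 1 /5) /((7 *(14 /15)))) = -18360 /49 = -374.69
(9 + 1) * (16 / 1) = 160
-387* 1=-387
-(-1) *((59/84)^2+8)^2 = 3591485041/49787136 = 72.14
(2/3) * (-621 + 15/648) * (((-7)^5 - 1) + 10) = 1126566269/162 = 6954112.77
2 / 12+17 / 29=131 / 174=0.75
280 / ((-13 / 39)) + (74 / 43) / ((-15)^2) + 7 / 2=-836.49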